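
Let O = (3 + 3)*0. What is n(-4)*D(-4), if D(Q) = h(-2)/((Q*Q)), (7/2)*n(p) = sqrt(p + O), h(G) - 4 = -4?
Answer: 0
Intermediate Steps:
h(G) = 0 (h(G) = 4 - 4 = 0)
O = 0 (O = 6*0 = 0)
n(p) = 2*sqrt(p)/7 (n(p) = 2*sqrt(p + 0)/7 = 2*sqrt(p)/7)
D(Q) = 0 (D(Q) = 0/((Q*Q)) = 0/(Q**2) = 0/Q**2 = 0)
n(-4)*D(-4) = (2*sqrt(-4)/7)*0 = (2*(2*I)/7)*0 = (4*I/7)*0 = 0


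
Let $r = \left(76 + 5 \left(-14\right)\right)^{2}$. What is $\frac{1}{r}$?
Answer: $\frac{1}{36} \approx 0.027778$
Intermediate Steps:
$r = 36$ ($r = \left(76 - 70\right)^{2} = 6^{2} = 36$)
$\frac{1}{r} = \frac{1}{36}$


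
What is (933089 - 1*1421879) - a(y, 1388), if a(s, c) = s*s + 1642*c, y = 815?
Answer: -3432111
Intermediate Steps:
a(s, c) = s² + 1642*c
(933089 - 1*1421879) - a(y, 1388) = (933089 - 1*1421879) - (815² + 1642*1388) = (933089 - 1421879) - (664225 + 2279096) = -488790 - 1*2943321 = -488790 - 2943321 = -3432111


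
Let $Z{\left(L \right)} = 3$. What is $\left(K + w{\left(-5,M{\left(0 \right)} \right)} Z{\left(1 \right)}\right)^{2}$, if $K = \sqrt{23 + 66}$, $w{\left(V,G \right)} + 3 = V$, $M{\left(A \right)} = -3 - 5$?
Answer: $\left(24 - \sqrt{89}\right)^{2} \approx 212.17$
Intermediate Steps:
$M{\left(A \right)} = -8$
$w{\left(V,G \right)} = -3 + V$
$K = \sqrt{89} \approx 9.434$
$\left(K + w{\left(-5,M{\left(0 \right)} \right)} Z{\left(1 \right)}\right)^{2} = \left(\sqrt{89} + \left(-3 - 5\right) 3\right)^{2} = \left(\sqrt{89} - 24\right)^{2} = \left(-24 + \sqrt{89}\right)^{2}$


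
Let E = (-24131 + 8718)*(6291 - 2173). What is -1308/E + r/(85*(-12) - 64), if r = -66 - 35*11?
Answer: 14313359453/34401137828 ≈ 0.41607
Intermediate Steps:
r = -451 (r = -66 - 385 = -451)
E = -63470734 (E = -15413*4118 = -63470734)
-1308/E + r/(85*(-12) - 64) = -1308/(-63470734) - 451/(85*(-12) - 64) = -1308*(-1/63470734) - 451/(-1020 - 64) = 654/31735367 - 451/(-1084) = 654/31735367 - 451*(-1/1084) = 654/31735367 + 451/1084 = 14313359453/34401137828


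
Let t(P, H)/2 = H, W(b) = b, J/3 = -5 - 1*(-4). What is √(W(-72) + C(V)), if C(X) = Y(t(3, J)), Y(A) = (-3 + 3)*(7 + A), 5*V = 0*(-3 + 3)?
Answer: 6*I*√2 ≈ 8.4853*I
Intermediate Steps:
J = -3 (J = 3*(-5 - 1*(-4)) = 3*(-5 + 4) = 3*(-1) = -3)
t(P, H) = 2*H
V = 0 (V = (0*(-3 + 3))/5 = (0*0)/5 = (⅕)*0 = 0)
Y(A) = 0 (Y(A) = 0*(7 + A) = 0)
C(X) = 0
√(W(-72) + C(V)) = √(-72 + 0) = √(-72) = 6*I*√2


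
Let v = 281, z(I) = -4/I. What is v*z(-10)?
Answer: 562/5 ≈ 112.40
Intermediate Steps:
v*z(-10) = 281*(-4/(-10)) = 281*(-4*(-⅒)) = 281*(⅖) = 562/5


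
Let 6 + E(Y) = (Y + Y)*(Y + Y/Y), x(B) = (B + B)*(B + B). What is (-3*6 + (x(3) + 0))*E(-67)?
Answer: 159084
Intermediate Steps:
x(B) = 4*B² (x(B) = (2*B)*(2*B) = 4*B²)
E(Y) = -6 + 2*Y*(1 + Y) (E(Y) = -6 + (Y + Y)*(Y + Y/Y) = -6 + (2*Y)*(Y + 1) = -6 + (2*Y)*(1 + Y) = -6 + 2*Y*(1 + Y))
(-3*6 + (x(3) + 0))*E(-67) = (-3*6 + (4*3² + 0))*(-6 + 2*(-67) + 2*(-67)²) = (-18 + (4*9 + 0))*(-6 - 134 + 2*4489) = (-18 + (36 + 0))*(-6 - 134 + 8978) = (-18 + 36)*8838 = 18*8838 = 159084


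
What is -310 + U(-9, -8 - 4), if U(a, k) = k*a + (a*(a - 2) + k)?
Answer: -115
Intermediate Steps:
U(a, k) = k + a*k + a*(-2 + a) (U(a, k) = a*k + (a*(-2 + a) + k) = a*k + (k + a*(-2 + a)) = k + a*k + a*(-2 + a))
-310 + U(-9, -8 - 4) = -310 + ((-8 - 4) + (-9)**2 - 2*(-9) - 9*(-8 - 4)) = -310 + (-12 + 81 + 18 - 9*(-12)) = -310 + (-12 + 81 + 18 + 108) = -310 + 195 = -115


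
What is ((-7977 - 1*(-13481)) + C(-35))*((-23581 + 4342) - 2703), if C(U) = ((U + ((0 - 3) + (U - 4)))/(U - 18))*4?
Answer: -120896280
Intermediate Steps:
C(U) = 4*(-7 + 2*U)/(-18 + U) (C(U) = ((U + (-3 + (-4 + U)))/(-18 + U))*4 = ((U + (-7 + U))/(-18 + U))*4 = ((-7 + 2*U)/(-18 + U))*4 = 4*(-7 + 2*U)/(-18 + U))
((-7977 - 1*(-13481)) + C(-35))*((-23581 + 4342) - 2703) = ((-7977 - 1*(-13481)) + 4*(-7 + 2*(-35))/(-18 - 35))*((-23581 + 4342) - 2703) = ((-7977 + 13481) + 4*(-7 - 70)/(-53))*(-19239 - 2703) = (5504 + 4*(-1/53)*(-77))*(-21942) = (5504 + 308/53)*(-21942) = (292020/53)*(-21942) = -120896280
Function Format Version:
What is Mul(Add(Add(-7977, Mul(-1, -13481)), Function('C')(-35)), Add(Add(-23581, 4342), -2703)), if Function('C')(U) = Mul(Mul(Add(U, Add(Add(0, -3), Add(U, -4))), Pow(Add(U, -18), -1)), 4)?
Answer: -120896280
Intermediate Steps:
Function('C')(U) = Mul(4, Pow(Add(-18, U), -1), Add(-7, Mul(2, U))) (Function('C')(U) = Mul(Mul(Add(U, Add(-3, Add(-4, U))), Pow(Add(-18, U), -1)), 4) = Mul(Mul(Add(U, Add(-7, U)), Pow(Add(-18, U), -1)), 4) = Mul(Mul(Add(-7, Mul(2, U)), Pow(Add(-18, U), -1)), 4) = Mul(Mul(Pow(Add(-18, U), -1), Add(-7, Mul(2, U))), 4) = Mul(4, Pow(Add(-18, U), -1), Add(-7, Mul(2, U))))
Mul(Add(Add(-7977, Mul(-1, -13481)), Function('C')(-35)), Add(Add(-23581, 4342), -2703)) = Mul(Add(Add(-7977, Mul(-1, -13481)), Mul(4, Pow(Add(-18, -35), -1), Add(-7, Mul(2, -35)))), Add(Add(-23581, 4342), -2703)) = Mul(Add(Add(-7977, 13481), Mul(4, Pow(-53, -1), Add(-7, -70))), Add(-19239, -2703)) = Mul(Add(5504, Mul(4, Rational(-1, 53), -77)), -21942) = Mul(Add(5504, Rational(308, 53)), -21942) = Mul(Rational(292020, 53), -21942) = -120896280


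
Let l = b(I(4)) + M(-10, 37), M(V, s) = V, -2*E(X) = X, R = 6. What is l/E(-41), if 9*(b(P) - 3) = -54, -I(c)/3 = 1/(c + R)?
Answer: -26/41 ≈ -0.63415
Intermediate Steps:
E(X) = -X/2
I(c) = -3/(6 + c) (I(c) = -3/(c + 6) = -3/(6 + c))
b(P) = -3 (b(P) = 3 + (⅑)*(-54) = 3 - 6 = -3)
l = -13 (l = -3 - 10 = -13)
l/E(-41) = -13/((-½*(-41))) = -13/41/2 = -13*2/41 = -26/41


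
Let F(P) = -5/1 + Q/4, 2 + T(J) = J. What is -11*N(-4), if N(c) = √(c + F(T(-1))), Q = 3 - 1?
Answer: -11*I*√34/2 ≈ -32.07*I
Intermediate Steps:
Q = 2
T(J) = -2 + J
F(P) = -9/2 (F(P) = -5/1 + 2/4 = -5*1 + 2*(¼) = -5 + ½ = -9/2)
N(c) = √(-9/2 + c) (N(c) = √(c - 9/2) = √(-9/2 + c))
-11*N(-4) = -11*√(-18 + 4*(-4))/2 = -11*√(-18 - 16)/2 = -11*√(-34)/2 = -11*I*√34/2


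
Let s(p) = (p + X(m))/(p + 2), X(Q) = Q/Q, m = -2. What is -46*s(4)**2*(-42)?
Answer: 4025/3 ≈ 1341.7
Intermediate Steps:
X(Q) = 1
s(p) = (1 + p)/(2 + p) (s(p) = (p + 1)/(p + 2) = (1 + p)/(2 + p))
-46*s(4)**2*(-42) = -46*(1 + 4)**2/(2 + 4)**2*(-42) = -46*(5/6)**2*(-42) = -46*25/36*(-42) = -575/18*(-42) = 4025/3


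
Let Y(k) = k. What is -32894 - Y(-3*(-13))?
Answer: -32933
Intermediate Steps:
-32894 - Y(-3*(-13)) = -32894 - (-3)*(-13) = -32894 - 1*39 = -32894 - 39 = -32933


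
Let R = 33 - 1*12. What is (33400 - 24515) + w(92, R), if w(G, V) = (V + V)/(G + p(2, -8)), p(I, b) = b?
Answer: 17771/2 ≈ 8885.5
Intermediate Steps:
R = 21 (R = 33 - 12 = 21)
w(G, V) = 2*V/(-8 + G) (w(G, V) = (V + V)/(G - 8) = (2*V)/(-8 + G) = 2*V/(-8 + G))
(33400 - 24515) + w(92, R) = (33400 - 24515) + 2*21/(-8 + 92) = 8885 + 2*21/84 = 8885 + 2*21*(1/84) = 8885 + ½ = 17771/2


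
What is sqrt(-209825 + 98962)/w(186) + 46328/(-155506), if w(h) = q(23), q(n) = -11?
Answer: -23164/77753 - I*sqrt(110863)/11 ≈ -0.29792 - 30.269*I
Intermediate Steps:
w(h) = -11
sqrt(-209825 + 98962)/w(186) + 46328/(-155506) = sqrt(-209825 + 98962)/(-11) + 46328/(-155506) = sqrt(-110863)*(-1/11) + 46328*(-1/155506) = (I*sqrt(110863))*(-1/11) - 23164/77753 = -I*sqrt(110863)/11 - 23164/77753 = -23164/77753 - I*sqrt(110863)/11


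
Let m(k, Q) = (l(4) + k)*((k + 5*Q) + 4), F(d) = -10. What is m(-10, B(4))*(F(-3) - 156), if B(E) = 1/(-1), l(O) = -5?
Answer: -27390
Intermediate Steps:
B(E) = -1
m(k, Q) = (-5 + k)*(4 + k + 5*Q) (m(k, Q) = (-5 + k)*((k + 5*Q) + 4) = (-5 + k)*(4 + k + 5*Q))
m(-10, B(4))*(F(-3) - 156) = (-20 + (-10)**2 - 1*(-10) - 25*(-1) + 5*(-1)*(-10))*(-10 - 156) = (-20 + 100 + 10 + 25 + 50)*(-166) = 165*(-166) = -27390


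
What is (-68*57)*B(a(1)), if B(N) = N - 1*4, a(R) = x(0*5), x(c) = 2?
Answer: 7752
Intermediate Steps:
a(R) = 2
B(N) = -4 + N (B(N) = N - 4 = -4 + N)
(-68*57)*B(a(1)) = (-68*57)*(-4 + 2) = -3876*(-2) = 7752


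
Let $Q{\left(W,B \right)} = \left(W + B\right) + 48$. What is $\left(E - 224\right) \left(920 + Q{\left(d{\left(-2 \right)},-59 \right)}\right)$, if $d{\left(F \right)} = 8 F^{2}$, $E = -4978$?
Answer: $-4895082$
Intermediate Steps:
$Q{\left(W,B \right)} = 48 + B + W$ ($Q{\left(W,B \right)} = \left(B + W\right) + 48 = 48 + B + W$)
$\left(E - 224\right) \left(920 + Q{\left(d{\left(-2 \right)},-59 \right)}\right) = \left(-4978 - 224\right) \left(920 + \left(48 - 59 + 8 \left(-2\right)^{2}\right)\right) = - 5202 \left(920 + \left(48 - 59 + 8 \cdot 4\right)\right) = - 5202 \left(920 + \left(48 - 59 + 32\right)\right) = - 5202 \left(920 + 21\right) = \left(-5202\right) 941 = -4895082$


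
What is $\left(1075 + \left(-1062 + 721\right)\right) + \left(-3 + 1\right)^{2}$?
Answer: $738$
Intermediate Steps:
$\left(1075 + \left(-1062 + 721\right)\right) + \left(-3 + 1\right)^{2} = \left(1075 - 341\right) + \left(-2\right)^{2} = 734 + 4 = 738$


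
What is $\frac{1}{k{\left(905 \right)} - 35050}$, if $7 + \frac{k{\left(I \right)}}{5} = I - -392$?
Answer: $- \frac{1}{28600} \approx -3.4965 \cdot 10^{-5}$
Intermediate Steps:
$k{\left(I \right)} = 1925 + 5 I$ ($k{\left(I \right)} = -35 + 5 \left(I - -392\right) = -35 + 5 \left(I + 392\right) = -35 + 5 \left(392 + I\right) = -35 + \left(1960 + 5 I\right) = 1925 + 5 I$)
$\frac{1}{k{\left(905 \right)} - 35050} = \frac{1}{\left(1925 + 5 \cdot 905\right) - 35050} = \frac{1}{\left(1925 + 4525\right) - 35050} = \frac{1}{6450 - 35050} = \frac{1}{-28600} = - \frac{1}{28600}$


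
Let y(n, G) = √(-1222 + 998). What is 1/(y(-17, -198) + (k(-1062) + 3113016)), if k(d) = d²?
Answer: 1060215/4496223384956 - I*√14/4496223384956 ≈ 2.358e-7 - 8.3218e-13*I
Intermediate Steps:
y(n, G) = 4*I*√14 (y(n, G) = √(-224) = 4*I*√14)
1/(y(-17, -198) + (k(-1062) + 3113016)) = 1/(4*I*√14 + ((-1062)² + 3113016)) = 1/(4*I*√14 + (1127844 + 3113016)) = 1/(4*I*√14 + 4240860) = 1/(4240860 + 4*I*√14)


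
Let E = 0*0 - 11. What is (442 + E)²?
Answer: 185761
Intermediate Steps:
E = -11 (E = 0 - 11 = -11)
(442 + E)² = (442 - 11)² = 431² = 185761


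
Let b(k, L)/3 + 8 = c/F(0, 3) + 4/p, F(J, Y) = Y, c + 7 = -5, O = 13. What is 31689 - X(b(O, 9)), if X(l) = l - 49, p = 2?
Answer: 31768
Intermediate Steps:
c = -12 (c = -7 - 5 = -12)
b(k, L) = -30 (b(k, L) = -24 + 3*(-12/3 + 4/2) = -24 + 3*(-12*⅓ + 4*(½)) = -24 + 3*(-4 + 2) = -24 + 3*(-2) = -24 - 6 = -30)
X(l) = -49 + l
31689 - X(b(O, 9)) = 31689 - (-49 - 30) = 31689 - 1*(-79) = 31689 + 79 = 31768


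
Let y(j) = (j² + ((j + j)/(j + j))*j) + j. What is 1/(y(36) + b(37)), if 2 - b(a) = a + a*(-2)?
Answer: 1/1407 ≈ 0.00071073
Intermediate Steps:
y(j) = j² + 2*j (y(j) = (j² + ((2*j)/((2*j)))*j) + j = (j² + ((2*j)*(1/(2*j)))*j) + j = (j² + 1*j) + j = (j² + j) + j = (j + j²) + j = j² + 2*j)
b(a) = 2 + a (b(a) = 2 - (a + a*(-2)) = 2 - (a - 2*a) = 2 - (-1)*a = 2 + a)
1/(y(36) + b(37)) = 1/(36*(2 + 36) + (2 + 37)) = 1/(36*38 + 39) = 1/(1368 + 39) = 1/1407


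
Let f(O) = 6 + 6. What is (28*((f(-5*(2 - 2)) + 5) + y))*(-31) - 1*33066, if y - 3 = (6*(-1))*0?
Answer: -50426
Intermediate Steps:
y = 3 (y = 3 + (6*(-1))*0 = 3 - 6*0 = 3 + 0 = 3)
f(O) = 12
(28*((f(-5*(2 - 2)) + 5) + y))*(-31) - 1*33066 = (28*((12 + 5) + 3))*(-31) - 1*33066 = (28*(17 + 3))*(-31) - 33066 = (28*20)*(-31) - 33066 = 560*(-31) - 33066 = -17360 - 33066 = -50426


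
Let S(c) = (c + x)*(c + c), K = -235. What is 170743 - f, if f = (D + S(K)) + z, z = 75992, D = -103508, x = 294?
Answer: 225989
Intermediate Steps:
S(c) = 2*c*(294 + c) (S(c) = (c + 294)*(c + c) = (294 + c)*(2*c) = 2*c*(294 + c))
f = -55246 (f = (-103508 + 2*(-235)*(294 - 235)) + 75992 = (-103508 + 2*(-235)*59) + 75992 = (-103508 - 27730) + 75992 = -131238 + 75992 = -55246)
170743 - f = 170743 - 1*(-55246) = 170743 + 55246 = 225989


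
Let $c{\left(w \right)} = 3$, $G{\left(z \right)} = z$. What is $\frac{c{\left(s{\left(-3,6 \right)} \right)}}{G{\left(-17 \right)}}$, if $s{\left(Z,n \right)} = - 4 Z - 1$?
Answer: $- \frac{3}{17} \approx -0.17647$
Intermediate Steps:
$s{\left(Z,n \right)} = -1 - 4 Z$
$\frac{c{\left(s{\left(-3,6 \right)} \right)}}{G{\left(-17 \right)}} = \frac{3}{-17} = 3 \left(- \frac{1}{17}\right) = - \frac{3}{17}$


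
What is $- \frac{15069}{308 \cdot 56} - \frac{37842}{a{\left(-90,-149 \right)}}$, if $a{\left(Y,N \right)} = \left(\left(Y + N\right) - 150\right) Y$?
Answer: $- \frac{196710751}{100642080} \approx -1.9546$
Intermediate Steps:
$a{\left(Y,N \right)} = Y \left(-150 + N + Y\right)$ ($a{\left(Y,N \right)} = \left(\left(N + Y\right) - 150\right) Y = \left(-150 + N + Y\right) Y = Y \left(-150 + N + Y\right)$)
$- \frac{15069}{308 \cdot 56} - \frac{37842}{a{\left(-90,-149 \right)}} = - \frac{15069}{308 \cdot 56} - \frac{37842}{\left(-90\right) \left(-150 - 149 - 90\right)} = - \frac{15069}{17248} - \frac{37842}{\left(-90\right) \left(-389\right)} = \left(-15069\right) \frac{1}{17248} - \frac{37842}{35010} = - \frac{15069}{17248} - \frac{6307}{5835} = - \frac{196710751}{100642080}$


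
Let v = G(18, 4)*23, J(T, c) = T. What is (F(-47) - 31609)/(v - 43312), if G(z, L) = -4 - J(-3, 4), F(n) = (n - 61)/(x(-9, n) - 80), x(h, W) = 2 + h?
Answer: 183325/251343 ≈ 0.72938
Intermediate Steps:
F(n) = 61/87 - n/87 (F(n) = (n - 61)/((2 - 9) - 80) = (-61 + n)/(-7 - 80) = (-61 + n)/(-87) = (-61 + n)*(-1/87) = 61/87 - n/87)
G(z, L) = -1 (G(z, L) = -4 - 1*(-3) = -4 + 3 = -1)
v = -23 (v = -1*23 = -23)
(F(-47) - 31609)/(v - 43312) = ((61/87 - 1/87*(-47)) - 31609)/(-23 - 43312) = ((61/87 + 47/87) - 31609)/(-43335) = (36/29 - 31609)*(-1/43335) = -916625/29*(-1/43335) = 183325/251343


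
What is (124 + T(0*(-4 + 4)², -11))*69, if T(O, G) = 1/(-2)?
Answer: 17043/2 ≈ 8521.5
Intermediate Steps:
T(O, G) = -½
(124 + T(0*(-4 + 4)², -11))*69 = (124 - ½)*69 = (247/2)*69 = 17043/2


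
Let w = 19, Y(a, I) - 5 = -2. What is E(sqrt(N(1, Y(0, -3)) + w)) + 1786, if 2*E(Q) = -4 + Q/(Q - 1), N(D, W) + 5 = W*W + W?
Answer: 44613/25 + sqrt(26)/50 ≈ 1784.6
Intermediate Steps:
Y(a, I) = 3 (Y(a, I) = 5 - 2 = 3)
N(D, W) = -5 + W + W**2 (N(D, W) = -5 + (W*W + W) = -5 + (W**2 + W) = -5 + (W + W**2) = -5 + W + W**2)
E(Q) = -2 + Q/(2*(-1 + Q)) (E(Q) = (-4 + Q/(Q - 1))/2 = (-4 + Q/(-1 + Q))/2 = -2 + Q/(2*(-1 + Q)))
E(sqrt(N(1, Y(0, -3)) + w)) + 1786 = (4 - 3*sqrt((-5 + 3 + 3**2) + 19))/(2*(-1 + sqrt((-5 + 3 + 3**2) + 19))) + 1786 = (4 - 3*sqrt((-5 + 3 + 9) + 19))/(2*(-1 + sqrt((-5 + 3 + 9) + 19))) + 1786 = (4 - 3*sqrt(7 + 19))/(2*(-1 + sqrt(7 + 19))) + 1786 = (4 - 3*sqrt(26))/(2*(-1 + sqrt(26))) + 1786 = 1786 + (4 - 3*sqrt(26))/(2*(-1 + sqrt(26)))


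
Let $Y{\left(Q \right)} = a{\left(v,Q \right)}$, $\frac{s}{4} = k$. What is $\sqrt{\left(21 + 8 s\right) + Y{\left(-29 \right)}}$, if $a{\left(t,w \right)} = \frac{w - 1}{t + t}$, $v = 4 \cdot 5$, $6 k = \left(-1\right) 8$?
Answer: $\frac{i \sqrt{807}}{6} \approx 4.7346 i$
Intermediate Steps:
$k = - \frac{4}{3}$ ($k = \frac{\left(-1\right) 8}{6} = \frac{1}{6} \left(-8\right) = - \frac{4}{3} \approx -1.3333$)
$v = 20$
$a{\left(t,w \right)} = \frac{-1 + w}{2 t}$
$s = - \frac{16}{3}$ ($s = 4 \left(- \frac{4}{3}\right) = - \frac{16}{3} \approx -5.3333$)
$Y{\left(Q \right)} = - \frac{1}{40} + \frac{Q}{40}$ ($Y{\left(Q \right)} = \frac{-1 + Q}{2 \cdot 20} = \frac{1}{2} \cdot \frac{1}{20} \left(-1 + Q\right) = - \frac{1}{40} + \frac{Q}{40}$)
$\sqrt{\left(21 + 8 s\right) + Y{\left(-29 \right)}} = \sqrt{\left(21 + 8 \left(- \frac{16}{3}\right)\right) + \left(- \frac{1}{40} + \frac{1}{40} \left(-29\right)\right)} = \sqrt{\left(21 - \frac{128}{3}\right) - \frac{3}{4}} = \sqrt{- \frac{65}{3} - \frac{3}{4}} = \sqrt{- \frac{269}{12}} = \frac{i \sqrt{807}}{6}$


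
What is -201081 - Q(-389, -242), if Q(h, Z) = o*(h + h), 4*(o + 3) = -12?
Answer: -205749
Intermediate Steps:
o = -6 (o = -3 + (¼)*(-12) = -3 - 3 = -6)
Q(h, Z) = -12*h (Q(h, Z) = -6*(h + h) = -12*h)
-201081 - Q(-389, -242) = -201081 - (-12)*(-389) = -201081 - 1*4668 = -201081 - 4668 = -205749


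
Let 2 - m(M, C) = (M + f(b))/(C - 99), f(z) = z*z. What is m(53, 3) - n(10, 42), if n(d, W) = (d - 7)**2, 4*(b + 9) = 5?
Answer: -2981/512 ≈ -5.8223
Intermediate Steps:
b = -31/4 (b = -9 + (1/4)*5 = -9 + 5/4 = -31/4 ≈ -7.7500)
f(z) = z**2
m(M, C) = 2 - (961/16 + M)/(-99 + C) (m(M, C) = 2 - (M + (-31/4)**2)/(C - 99) = 2 - (M + 961/16)/(-99 + C) = 2 - (961/16 + M)/(-99 + C))
n(d, W) = (-7 + d)**2
m(53, 3) - n(10, 42) = (-4129/16 - 1*53 + 2*3)/(-99 + 3) - (-7 + 10)**2 = (-4129/16 - 53 + 6)/(-96) - 1*3**2 = -1/96*(-4881/16) - 1*9 = 1627/512 - 9 = -2981/512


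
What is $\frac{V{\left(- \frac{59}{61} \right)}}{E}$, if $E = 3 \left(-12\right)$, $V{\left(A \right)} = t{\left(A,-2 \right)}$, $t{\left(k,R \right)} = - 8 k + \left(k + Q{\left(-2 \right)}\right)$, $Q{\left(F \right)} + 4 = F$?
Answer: $- \frac{47}{2196} \approx -0.021403$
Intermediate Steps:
$Q{\left(F \right)} = -4 + F$
$t{\left(k,R \right)} = -6 - 7 k$ ($t{\left(k,R \right)} = - 8 k + \left(k - 6\right) = - 8 k + \left(-6 + k\right) = -6 - 7 k$)
$V{\left(A \right)} = -6 - 7 A$
$E = -36$
$\frac{V{\left(- \frac{59}{61} \right)}}{E} = \frac{-6 - 7 \left(- \frac{59}{61}\right)}{-36} = \left(-6 - 7 \left(\left(-59\right) \frac{1}{61}\right)\right) \left(- \frac{1}{36}\right) = \left(-6 - - \frac{413}{61}\right) \left(- \frac{1}{36}\right) = \left(-6 + \frac{413}{61}\right) \left(- \frac{1}{36}\right) = \frac{47}{61} \left(- \frac{1}{36}\right) = - \frac{47}{2196}$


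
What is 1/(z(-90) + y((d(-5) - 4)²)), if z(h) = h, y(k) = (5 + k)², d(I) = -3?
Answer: 1/2826 ≈ 0.00035386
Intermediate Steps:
1/(z(-90) + y((d(-5) - 4)²)) = 1/(-90 + (5 + (-3 - 4)²)²) = 1/(-90 + (5 + (-7)²)²) = 1/(-90 + (5 + 49)²) = 1/(-90 + 54²) = 1/(-90 + 2916) = 1/2826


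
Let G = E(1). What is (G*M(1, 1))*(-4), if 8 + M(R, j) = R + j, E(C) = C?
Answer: 24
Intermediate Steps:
M(R, j) = -8 + R + j (M(R, j) = -8 + (R + j) = -8 + R + j)
G = 1
(G*M(1, 1))*(-4) = (1*(-8 + 1 + 1))*(-4) = (1*(-6))*(-4) = -6*(-4) = 24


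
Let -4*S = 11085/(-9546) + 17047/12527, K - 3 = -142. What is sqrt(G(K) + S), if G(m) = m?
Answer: I*sqrt(883741355444548322)/79721828 ≈ 11.792*I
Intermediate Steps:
K = -139 (K = 3 - 142 = -139)
S = -7956289/159443656 (S = -(11085/(-9546) + 17047/12527)/4 = -(11085*(-1/9546) + 17047*(1/12527))/4 = -(-3695/3182 + 17047/12527)/4 = -1/4*7956289/39860914 = -7956289/159443656 ≈ -0.049900)
sqrt(G(K) + S) = sqrt(-139 - 7956289/159443656) = sqrt(-22170624473/159443656) = I*sqrt(883741355444548322)/79721828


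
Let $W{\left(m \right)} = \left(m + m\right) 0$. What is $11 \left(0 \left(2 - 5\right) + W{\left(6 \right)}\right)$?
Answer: $0$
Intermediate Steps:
$W{\left(m \right)} = 0$ ($W{\left(m \right)} = 2 m 0 = 0$)
$11 \left(0 \left(2 - 5\right) + W{\left(6 \right)}\right) = 11 \left(0 \left(2 - 5\right) + 0\right) = 11 \left(0 \left(-3\right) + 0\right) = 11 \left(0 + 0\right) = 11 \cdot 0 = 0$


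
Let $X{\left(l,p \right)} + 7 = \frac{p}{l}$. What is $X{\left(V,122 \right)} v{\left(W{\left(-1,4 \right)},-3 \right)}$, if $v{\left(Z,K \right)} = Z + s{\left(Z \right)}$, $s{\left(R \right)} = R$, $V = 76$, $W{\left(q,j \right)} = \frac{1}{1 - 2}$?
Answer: $\frac{205}{19} \approx 10.789$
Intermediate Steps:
$W{\left(q,j \right)} = -1$ ($W{\left(q,j \right)} = \frac{1}{-1} = -1$)
$X{\left(l,p \right)} = -7 + \frac{p}{l}$
$v{\left(Z,K \right)} = 2 Z$ ($v{\left(Z,K \right)} = Z + Z = 2 Z$)
$X{\left(V,122 \right)} v{\left(W{\left(-1,4 \right)},-3 \right)} = \left(-7 + \frac{122}{76}\right) 2 \left(-1\right) = \left(-7 + 122 \cdot \frac{1}{76}\right) \left(-2\right) = \left(-7 + \frac{61}{38}\right) \left(-2\right) = \left(- \frac{205}{38}\right) \left(-2\right) = \frac{205}{19}$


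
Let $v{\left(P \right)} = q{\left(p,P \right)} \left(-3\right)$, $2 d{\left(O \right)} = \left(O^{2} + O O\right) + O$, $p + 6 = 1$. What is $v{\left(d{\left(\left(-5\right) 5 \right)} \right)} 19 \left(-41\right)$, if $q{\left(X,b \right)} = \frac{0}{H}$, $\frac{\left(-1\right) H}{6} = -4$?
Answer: $0$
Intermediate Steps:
$p = -5$ ($p = -6 + 1 = -5$)
$H = 24$ ($H = \left(-6\right) \left(-4\right) = 24$)
$q{\left(X,b \right)} = 0$ ($q{\left(X,b \right)} = \frac{0}{24} = 0 \cdot \frac{1}{24} = 0$)
$d{\left(O \right)} = O^{2} + \frac{O}{2}$ ($d{\left(O \right)} = \frac{\left(O^{2} + O O\right) + O}{2} = \frac{\left(O^{2} + O^{2}\right) + O}{2} = \frac{2 O^{2} + O}{2} = \frac{O + 2 O^{2}}{2} = O^{2} + \frac{O}{2}$)
$v{\left(P \right)} = 0$ ($v{\left(P \right)} = 0 \left(-3\right) = 0$)
$v{\left(d{\left(\left(-5\right) 5 \right)} \right)} 19 \left(-41\right) = 0 \cdot 19 \left(-41\right) = 0 \left(-41\right) = 0$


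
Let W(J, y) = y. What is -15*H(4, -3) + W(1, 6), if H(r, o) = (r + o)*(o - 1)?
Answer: 66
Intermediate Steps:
H(r, o) = (-1 + o)*(o + r) (H(r, o) = (o + r)*(-1 + o) = (-1 + o)*(o + r))
-15*H(4, -3) + W(1, 6) = -15*((-3)² - 1*(-3) - 1*4 - 3*4) + 6 = -15*(9 + 3 - 4 - 12) + 6 = -15*(-4) + 6 = 60 + 6 = 66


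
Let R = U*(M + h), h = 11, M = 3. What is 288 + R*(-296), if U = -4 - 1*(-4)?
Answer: 288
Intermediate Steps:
U = 0 (U = -4 + 4 = 0)
R = 0 (R = 0*(3 + 11) = 0*14 = 0)
288 + R*(-296) = 288 + 0*(-296) = 288 + 0 = 288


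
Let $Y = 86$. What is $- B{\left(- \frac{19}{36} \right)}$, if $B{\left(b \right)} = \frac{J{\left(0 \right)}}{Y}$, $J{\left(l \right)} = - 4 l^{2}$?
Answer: $0$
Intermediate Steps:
$B{\left(b \right)} = 0$ ($B{\left(b \right)} = \frac{\left(-4\right) 0^{2}}{86} = \left(-4\right) 0 \cdot \frac{1}{86} = 0 \cdot \frac{1}{86} = 0$)
$- B{\left(- \frac{19}{36} \right)} = \left(-1\right) 0 = 0$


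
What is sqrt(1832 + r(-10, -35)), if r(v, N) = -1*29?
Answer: sqrt(1803) ≈ 42.462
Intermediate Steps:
r(v, N) = -29
sqrt(1832 + r(-10, -35)) = sqrt(1832 - 29) = sqrt(1803)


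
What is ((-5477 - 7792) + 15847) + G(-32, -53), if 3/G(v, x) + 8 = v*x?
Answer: 4351667/1688 ≈ 2578.0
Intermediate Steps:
G(v, x) = 3/(-8 + v*x)
((-5477 - 7792) + 15847) + G(-32, -53) = ((-5477 - 7792) + 15847) + 3/(-8 - 32*(-53)) = (-13269 + 15847) + 3/(-8 + 1696) = 2578 + 3/1688 = 4351667/1688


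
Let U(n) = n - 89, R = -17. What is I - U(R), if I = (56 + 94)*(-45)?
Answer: -6644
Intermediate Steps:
U(n) = -89 + n
I = -6750 (I = 150*(-45) = -6750)
I - U(R) = -6750 - (-89 - 17) = -6750 - 1*(-106) = -6750 + 106 = -6644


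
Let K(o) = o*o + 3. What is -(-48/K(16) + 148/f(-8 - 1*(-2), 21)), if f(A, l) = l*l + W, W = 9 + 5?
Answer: -2356/16835 ≈ -0.13995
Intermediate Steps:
K(o) = 3 + o**2 (K(o) = o**2 + 3 = 3 + o**2)
W = 14
f(A, l) = 14 + l**2 (f(A, l) = l*l + 14 = l**2 + 14 = 14 + l**2)
-(-48/K(16) + 148/f(-8 - 1*(-2), 21)) = -(-48/(3 + 16**2) + 148/(14 + 21**2)) = -(-48/(3 + 256) + 148/(14 + 441)) = -(-48/259 + 148/455) = -1*2356/16835 = -2356/16835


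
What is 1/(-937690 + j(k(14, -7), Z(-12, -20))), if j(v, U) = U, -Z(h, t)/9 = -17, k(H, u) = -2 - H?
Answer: -1/937537 ≈ -1.0666e-6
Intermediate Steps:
Z(h, t) = 153 (Z(h, t) = -9*(-17) = 153)
1/(-937690 + j(k(14, -7), Z(-12, -20))) = 1/(-937690 + 153) = 1/(-937537) = -1/937537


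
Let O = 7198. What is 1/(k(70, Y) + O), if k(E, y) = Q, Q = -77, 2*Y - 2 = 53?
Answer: 1/7121 ≈ 0.00014043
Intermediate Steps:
Y = 55/2 (Y = 1 + (1/2)*53 = 1 + 53/2 = 55/2 ≈ 27.500)
k(E, y) = -77
1/(k(70, Y) + O) = 1/(-77 + 7198) = 1/7121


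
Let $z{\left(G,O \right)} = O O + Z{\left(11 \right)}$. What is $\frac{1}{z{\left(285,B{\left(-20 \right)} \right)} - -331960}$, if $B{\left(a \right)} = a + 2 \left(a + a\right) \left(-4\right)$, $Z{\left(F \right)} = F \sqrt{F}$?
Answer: $\frac{38360}{16186385479} - \frac{\sqrt{11}}{16186385479} \approx 2.3697 \cdot 10^{-6}$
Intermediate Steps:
$Z{\left(F \right)} = F^{\frac{3}{2}}$
$B{\left(a \right)} = - 15 a$ ($B{\left(a \right)} = a + 2 \cdot 2 a \left(-4\right) = a + 4 a \left(-4\right) = a - 16 a = - 15 a$)
$z{\left(G,O \right)} = O^{2} + 11 \sqrt{11}$ ($z{\left(G,O \right)} = O O + 11^{\frac{3}{2}} = O^{2} + 11 \sqrt{11}$)
$\frac{1}{z{\left(285,B{\left(-20 \right)} \right)} - -331960} = \frac{1}{\left(\left(\left(-15\right) \left(-20\right)\right)^{2} + 11 \sqrt{11}\right) - -331960} = \frac{1}{\left(300^{2} + 11 \sqrt{11}\right) + \left(-103235 + 435195\right)} = \frac{1}{\left(90000 + 11 \sqrt{11}\right) + 331960} = \frac{1}{421960 + 11 \sqrt{11}}$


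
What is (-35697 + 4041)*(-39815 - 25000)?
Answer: 2051783640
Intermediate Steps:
(-35697 + 4041)*(-39815 - 25000) = -31656*(-64815) = 2051783640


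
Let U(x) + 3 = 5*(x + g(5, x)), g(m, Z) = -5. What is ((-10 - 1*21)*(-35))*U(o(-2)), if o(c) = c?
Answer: -41230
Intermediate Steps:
U(x) = -28 + 5*x (U(x) = -3 + 5*(x - 5) = -3 + 5*(-5 + x) = -3 + (-25 + 5*x) = -28 + 5*x)
((-10 - 1*21)*(-35))*U(o(-2)) = ((-10 - 1*21)*(-35))*(-28 + 5*(-2)) = ((-10 - 21)*(-35))*(-28 - 10) = -31*(-35)*(-38) = 1085*(-38) = -41230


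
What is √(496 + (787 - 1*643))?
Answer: 8*√10 ≈ 25.298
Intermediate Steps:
√(496 + (787 - 1*643)) = √(496 + (787 - 643)) = √(496 + 144) = √640 = 8*√10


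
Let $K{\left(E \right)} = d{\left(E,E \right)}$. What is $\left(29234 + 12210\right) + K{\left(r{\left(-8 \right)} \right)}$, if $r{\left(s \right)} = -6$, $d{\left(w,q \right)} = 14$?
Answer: $41458$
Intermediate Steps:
$K{\left(E \right)} = 14$
$\left(29234 + 12210\right) + K{\left(r{\left(-8 \right)} \right)} = \left(29234 + 12210\right) + 14 = 41444 + 14 = 41458$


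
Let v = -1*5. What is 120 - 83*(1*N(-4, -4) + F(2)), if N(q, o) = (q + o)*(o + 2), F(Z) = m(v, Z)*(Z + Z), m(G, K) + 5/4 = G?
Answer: 867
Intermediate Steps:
v = -5
m(G, K) = -5/4 + G
F(Z) = -25*Z/2 (F(Z) = (-5/4 - 5)*(Z + Z) = -25*Z/2)
N(q, o) = (2 + o)*(o + q) (N(q, o) = (o + q)*(2 + o) = (2 + o)*(o + q))
120 - 83*(1*N(-4, -4) + F(2)) = 120 - 83*(1*((-4)² + 2*(-4) + 2*(-4) - 4*(-4)) - 25/2*2) = 120 - 83*(1*(16 - 8 - 8 + 16) - 25) = 120 - 83*(1*16 - 25) = 120 - 83*(16 - 25) = 120 - 83*(-9) = 120 + 747 = 867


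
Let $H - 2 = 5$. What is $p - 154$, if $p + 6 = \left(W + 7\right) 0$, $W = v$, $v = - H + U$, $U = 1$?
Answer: $-160$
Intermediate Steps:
$H = 7$ ($H = 2 + 5 = 7$)
$v = -6$ ($v = \left(-1\right) 7 + 1 = -7 + 1 = -6$)
$W = -6$
$p = -6$ ($p = -6 + \left(-6 + 7\right) 0 = -6 + 1 \cdot 0 = -6 + 0 = -6$)
$p - 154 = -6 - 154 = -160$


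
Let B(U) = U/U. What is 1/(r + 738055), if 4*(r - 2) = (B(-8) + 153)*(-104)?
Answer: 1/734053 ≈ 1.3623e-6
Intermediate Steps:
B(U) = 1
r = -4002 (r = 2 + ((1 + 153)*(-104))/4 = 2 + (154*(-104))/4 = 2 + (¼)*(-16016) = 2 - 4004 = -4002)
1/(r + 738055) = 1/(-4002 + 738055) = 1/734053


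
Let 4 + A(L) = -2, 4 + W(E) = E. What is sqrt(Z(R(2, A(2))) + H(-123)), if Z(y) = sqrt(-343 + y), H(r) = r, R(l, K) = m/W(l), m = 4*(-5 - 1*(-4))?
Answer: sqrt(-123 + I*sqrt(341)) ≈ 0.8302 + 11.122*I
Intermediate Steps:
W(E) = -4 + E
A(L) = -6 (A(L) = -4 - 2 = -6)
m = -4 (m = 4*(-5 + 4) = 4*(-1) = -4)
R(l, K) = -4/(-4 + l)
sqrt(Z(R(2, A(2))) + H(-123)) = sqrt(sqrt(-343 - 4/(-4 + 2)) - 123) = sqrt(sqrt(-343 - 4/(-2)) - 123) = sqrt(sqrt(-343 - 4*(-1/2)) - 123) = sqrt(sqrt(-343 + 2) - 123) = sqrt(sqrt(-341) - 123) = sqrt(I*sqrt(341) - 123) = sqrt(-123 + I*sqrt(341))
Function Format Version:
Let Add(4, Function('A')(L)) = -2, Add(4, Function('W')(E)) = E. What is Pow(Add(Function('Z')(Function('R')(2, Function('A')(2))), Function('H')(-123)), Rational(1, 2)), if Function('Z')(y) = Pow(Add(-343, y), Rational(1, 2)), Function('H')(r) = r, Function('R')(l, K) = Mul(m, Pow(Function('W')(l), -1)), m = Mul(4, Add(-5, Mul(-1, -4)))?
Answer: Pow(Add(-123, Mul(I, Pow(341, Rational(1, 2)))), Rational(1, 2)) ≈ Add(0.83020, Mul(11.122, I))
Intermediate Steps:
Function('W')(E) = Add(-4, E)
Function('A')(L) = -6 (Function('A')(L) = Add(-4, -2) = -6)
m = -4 (m = Mul(4, Add(-5, 4)) = Mul(4, -1) = -4)
Function('R')(l, K) = Mul(-4, Pow(Add(-4, l), -1))
Pow(Add(Function('Z')(Function('R')(2, Function('A')(2))), Function('H')(-123)), Rational(1, 2)) = Pow(Add(Pow(Add(-343, Mul(-4, Pow(Add(-4, 2), -1))), Rational(1, 2)), -123), Rational(1, 2)) = Pow(Add(Pow(Add(-343, Mul(-4, Pow(-2, -1))), Rational(1, 2)), -123), Rational(1, 2)) = Pow(Add(Pow(Add(-343, Mul(-4, Rational(-1, 2))), Rational(1, 2)), -123), Rational(1, 2)) = Pow(Add(Pow(Add(-343, 2), Rational(1, 2)), -123), Rational(1, 2)) = Pow(Add(Pow(-341, Rational(1, 2)), -123), Rational(1, 2)) = Pow(Add(Mul(I, Pow(341, Rational(1, 2))), -123), Rational(1, 2)) = Pow(Add(-123, Mul(I, Pow(341, Rational(1, 2)))), Rational(1, 2))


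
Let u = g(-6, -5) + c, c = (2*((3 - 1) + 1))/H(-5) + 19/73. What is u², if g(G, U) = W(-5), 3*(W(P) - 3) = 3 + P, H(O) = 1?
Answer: 3541924/47961 ≈ 73.850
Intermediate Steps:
W(P) = 4 + P/3 (W(P) = 3 + (3 + P)/3 = 3 + (1 + P/3) = 4 + P/3)
g(G, U) = 7/3 (g(G, U) = 4 + (⅓)*(-5) = 4 - 5/3 = 7/3)
c = 457/73 (c = (2*((3 - 1) + 1))/1 + 19/73 = (2*(2 + 1))*1 + 19*(1/73) = (2*3)*1 + 19/73 = 6*1 + 19/73 = 6 + 19/73 = 457/73 ≈ 6.2603)
u = 1882/219 (u = 7/3 + 457/73 = 1882/219 ≈ 8.5936)
u² = (1882/219)² = 3541924/47961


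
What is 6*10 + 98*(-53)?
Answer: -5134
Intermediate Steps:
6*10 + 98*(-53) = 60 - 5194 = -5134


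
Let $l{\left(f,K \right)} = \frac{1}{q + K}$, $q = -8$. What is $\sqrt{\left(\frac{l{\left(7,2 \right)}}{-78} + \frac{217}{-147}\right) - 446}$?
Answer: $\frac{5 i \sqrt{5335967}}{546} \approx 21.154 i$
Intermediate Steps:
$l{\left(f,K \right)} = \frac{1}{-8 + K}$
$\sqrt{\left(\frac{l{\left(7,2 \right)}}{-78} + \frac{217}{-147}\right) - 446} = \sqrt{\left(\frac{1}{\left(-8 + 2\right) \left(-78\right)} + \frac{217}{-147}\right) - 446} = \sqrt{\left(\frac{1}{-6} \left(- \frac{1}{78}\right) + 217 \left(- \frac{1}{147}\right)\right) - 446} = \sqrt{\left(\left(- \frac{1}{6}\right) \left(- \frac{1}{78}\right) - \frac{31}{21}\right) - 446} = \sqrt{\left(\frac{1}{468} - \frac{31}{21}\right) - 446} = \sqrt{- \frac{4829}{3276} - 446} = \sqrt{- \frac{1465925}{3276}} = \frac{5 i \sqrt{5335967}}{546}$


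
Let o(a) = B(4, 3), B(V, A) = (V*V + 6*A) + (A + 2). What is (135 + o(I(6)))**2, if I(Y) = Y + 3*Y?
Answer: 30276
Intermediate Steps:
B(V, A) = 2 + V**2 + 7*A (B(V, A) = (V**2 + 6*A) + (2 + A) = 2 + V**2 + 7*A)
I(Y) = 4*Y
o(a) = 39 (o(a) = 2 + 4**2 + 7*3 = 2 + 16 + 21 = 39)
(135 + o(I(6)))**2 = (135 + 39)**2 = 174**2 = 30276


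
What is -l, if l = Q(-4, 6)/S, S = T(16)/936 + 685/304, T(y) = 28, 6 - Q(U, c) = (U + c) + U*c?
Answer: -995904/81209 ≈ -12.263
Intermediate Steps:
Q(U, c) = 6 - U - c - U*c (Q(U, c) = 6 - ((U + c) + U*c) = 6 - (U + c + U*c) = 6 + (-U - c - U*c) = 6 - U - c - U*c)
S = 81209/35568 (S = 28/936 + 685/304 = 28*(1/936) + 685*(1/304) = 7/234 + 685/304 = 81209/35568 ≈ 2.2832)
l = 995904/81209 (l = (6 - 1*(-4) - 1*6 - 1*(-4)*6)/(81209/35568) = 35568*(6 + 4 - 6 + 24)/81209 = (35568/81209)*28 = 995904/81209 ≈ 12.263)
-l = -1*995904/81209 = -995904/81209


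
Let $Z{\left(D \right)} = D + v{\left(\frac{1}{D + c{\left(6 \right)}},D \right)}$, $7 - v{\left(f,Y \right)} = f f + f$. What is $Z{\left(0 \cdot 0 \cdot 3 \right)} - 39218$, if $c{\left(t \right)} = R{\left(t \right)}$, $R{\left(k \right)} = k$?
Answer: $- \frac{1411603}{36} \approx -39211.0$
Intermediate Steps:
$c{\left(t \right)} = t$
$v{\left(f,Y \right)} = 7 - f - f^{2}$ ($v{\left(f,Y \right)} = 7 - \left(f f + f\right) = 7 - \left(f^{2} + f\right) = 7 - \left(f + f^{2}\right) = 7 - f - f^{2}$)
$Z{\left(D \right)} = 7 + D - \frac{1}{6 + D} - \frac{1}{\left(6 + D\right)^{2}}$ ($Z{\left(D \right)} = D - \left(-7 + \left(\frac{1}{D + 6}\right)^{2} + \frac{1}{D + 6}\right) = D - \left(-7 + \left(\frac{1}{6 + D}\right)^{2} + \frac{1}{6 + D}\right) = D - \left(-7 + \frac{1}{6 + D} + \frac{1}{\left(6 + D\right)^{2}}\right) = 7 + D - \frac{1}{6 + D} - \frac{1}{\left(6 + D\right)^{2}}$)
$Z{\left(0 \cdot 0 \cdot 3 \right)} - 39218 = \frac{-6 - 0 \cdot 0 \cdot 3 - \left(6 + 0 \cdot 0 \cdot 3\right)^{2} + \left(6 + 0 \cdot 0 \cdot 3\right)^{3} \left(7 + 0 \cdot 0 \cdot 3\right)}{\left(6 + 0 \cdot 0 \cdot 3\right)^{3}} - 39218 = \frac{-6 - 0 \cdot 3 - \left(6 + 0 \cdot 3\right)^{2} + \left(6 + 0 \cdot 3\right)^{3} \left(7 + 0 \cdot 3\right)}{\left(6 + 0 \cdot 3\right)^{3}} - 39218 = \frac{-6 - 0 - \left(6 + 0\right)^{2} + \left(6 + 0\right)^{3} \left(7 + 0\right)}{\left(6 + 0\right)^{3}} - 39218 = \frac{-6 + 0 - 6^{2} + 6^{3} \cdot 7}{216} - 39218 = \frac{-6 + 0 - 36 + 216 \cdot 7}{216} - 39218 = \frac{-6 + 0 - 36 + 1512}{216} - 39218 = \frac{1}{216} \cdot 1470 - 39218 = \frac{245}{36} - 39218 = - \frac{1411603}{36}$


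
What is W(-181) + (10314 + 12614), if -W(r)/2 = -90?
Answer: 23108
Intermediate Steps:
W(r) = 180 (W(r) = -2*(-90) = 180)
W(-181) + (10314 + 12614) = 180 + (10314 + 12614) = 180 + 22928 = 23108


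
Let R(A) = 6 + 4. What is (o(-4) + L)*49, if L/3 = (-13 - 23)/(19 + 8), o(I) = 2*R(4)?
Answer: 784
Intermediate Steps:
R(A) = 10
o(I) = 20 (o(I) = 2*10 = 20)
L = -4 (L = 3*((-13 - 23)/(19 + 8)) = 3*(-36/27) = 3*(-36*1/27) = 3*(-4/3) = -4)
(o(-4) + L)*49 = (20 - 4)*49 = 16*49 = 784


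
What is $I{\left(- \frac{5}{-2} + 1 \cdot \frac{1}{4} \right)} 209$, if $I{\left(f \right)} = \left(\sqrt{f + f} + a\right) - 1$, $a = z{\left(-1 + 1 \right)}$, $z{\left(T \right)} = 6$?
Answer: $1045 + \frac{209 \sqrt{22}}{2} \approx 1535.1$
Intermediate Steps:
$a = 6$
$I{\left(f \right)} = 5 + \sqrt{2} \sqrt{f}$ ($I{\left(f \right)} = \left(\sqrt{f + f} + 6\right) - 1 = \left(\sqrt{2 f} + 6\right) - 1 = \left(\sqrt{2} \sqrt{f} + 6\right) - 1 = \left(6 + \sqrt{2} \sqrt{f}\right) - 1 = 5 + \sqrt{2} \sqrt{f}$)
$I{\left(- \frac{5}{-2} + 1 \cdot \frac{1}{4} \right)} 209 = \left(5 + \sqrt{2} \sqrt{- \frac{5}{-2} + 1 \cdot \frac{1}{4}}\right) 209 = \left(5 + \sqrt{2} \sqrt{\left(-5\right) \left(- \frac{1}{2}\right) + 1 \cdot \frac{1}{4}}\right) 209 = \left(5 + \sqrt{2} \sqrt{\frac{5}{2} + \frac{1}{4}}\right) 209 = \left(5 + \sqrt{2} \sqrt{\frac{11}{4}}\right) 209 = \left(5 + \sqrt{2} \frac{\sqrt{11}}{2}\right) 209 = \left(5 + \frac{\sqrt{22}}{2}\right) 209 = 1045 + \frac{209 \sqrt{22}}{2}$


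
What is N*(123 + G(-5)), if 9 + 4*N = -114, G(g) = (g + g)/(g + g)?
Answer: -3813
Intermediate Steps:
G(g) = 1 (G(g) = (2*g)/((2*g)) = (2*g)*(1/(2*g)) = 1)
N = -123/4 (N = -9/4 + (1/4)*(-114) = -9/4 - 57/2 = -123/4 ≈ -30.750)
N*(123 + G(-5)) = -123*(123 + 1)/4 = -123/4*124 = -3813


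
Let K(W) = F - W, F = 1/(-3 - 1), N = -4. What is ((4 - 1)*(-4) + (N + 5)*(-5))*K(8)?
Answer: 561/4 ≈ 140.25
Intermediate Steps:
F = -¼ (F = 1/(-4) = -¼ ≈ -0.25000)
K(W) = -¼ - W
((4 - 1)*(-4) + (N + 5)*(-5))*K(8) = ((4 - 1)*(-4) + (-4 + 5)*(-5))*(-¼ - 1*8) = (3*(-4) + 1*(-5))*(-¼ - 8) = (-12 - 5)*(-33/4) = -17*(-33/4) = 561/4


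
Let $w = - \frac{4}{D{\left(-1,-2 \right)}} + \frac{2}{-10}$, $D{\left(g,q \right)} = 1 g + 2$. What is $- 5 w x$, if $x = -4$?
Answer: $-84$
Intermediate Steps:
$D{\left(g,q \right)} = 2 + g$ ($D{\left(g,q \right)} = g + 2 = 2 + g$)
$w = - \frac{21}{5}$ ($w = - \frac{4}{2 - 1} + \frac{2}{-10} = - \frac{4}{1} + 2 \left(- \frac{1}{10}\right) = \left(-4\right) 1 - \frac{1}{5} = -4 - \frac{1}{5} = - \frac{21}{5} \approx -4.2$)
$- 5 w x = \left(-5\right) \left(- \frac{21}{5}\right) \left(-4\right) = 21 \left(-4\right) = -84$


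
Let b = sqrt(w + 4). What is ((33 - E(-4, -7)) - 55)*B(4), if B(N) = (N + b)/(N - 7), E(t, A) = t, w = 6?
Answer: 24 + 6*sqrt(10) ≈ 42.974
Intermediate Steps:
b = sqrt(10) (b = sqrt(6 + 4) = sqrt(10) ≈ 3.1623)
B(N) = (N + sqrt(10))/(-7 + N) (B(N) = (N + sqrt(10))/(N - 7) = (N + sqrt(10))/(-7 + N))
((33 - E(-4, -7)) - 55)*B(4) = ((33 - 1*(-4)) - 55)*((4 + sqrt(10))/(-7 + 4)) = ((33 + 4) - 55)*((4 + sqrt(10))/(-3)) = (37 - 55)*(-(4 + sqrt(10))/3) = -18*(-4/3 - sqrt(10)/3) = 24 + 6*sqrt(10)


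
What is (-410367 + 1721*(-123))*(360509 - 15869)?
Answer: -214383312000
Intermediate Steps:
(-410367 + 1721*(-123))*(360509 - 15869) = (-410367 - 211683)*344640 = -622050*344640 = -214383312000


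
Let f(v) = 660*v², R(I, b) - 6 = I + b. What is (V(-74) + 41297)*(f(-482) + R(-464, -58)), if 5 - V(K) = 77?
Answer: 6321166281900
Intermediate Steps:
R(I, b) = 6 + I + b (R(I, b) = 6 + (I + b) = 6 + I + b)
V(K) = -72 (V(K) = 5 - 1*77 = 5 - 77 = -72)
(V(-74) + 41297)*(f(-482) + R(-464, -58)) = (-72 + 41297)*(660*(-482)² + (6 - 464 - 58)) = 41225*(660*232324 - 516) = 41225*(153333840 - 516) = 41225*153333324 = 6321166281900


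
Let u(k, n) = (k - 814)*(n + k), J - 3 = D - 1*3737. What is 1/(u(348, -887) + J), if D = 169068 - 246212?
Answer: 1/170296 ≈ 5.8721e-6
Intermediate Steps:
D = -77144
J = -80878 (J = 3 + (-77144 - 1*3737) = 3 + (-77144 - 3737) = 3 - 80881 = -80878)
u(k, n) = (-814 + k)*(k + n)
1/(u(348, -887) + J) = 1/((348**2 - 814*348 - 814*(-887) + 348*(-887)) - 80878) = 1/((121104 - 283272 + 722018 - 308676) - 80878) = 1/(251174 - 80878) = 1/170296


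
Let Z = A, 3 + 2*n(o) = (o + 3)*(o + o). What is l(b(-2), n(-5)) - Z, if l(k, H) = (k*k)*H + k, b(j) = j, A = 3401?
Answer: -3369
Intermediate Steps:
n(o) = -3/2 + o*(3 + o) (n(o) = -3/2 + ((o + 3)*(o + o))/2 = -3/2 + ((3 + o)*(2*o))/2 = -3/2 + (2*o*(3 + o))/2 = -3/2 + o*(3 + o))
l(k, H) = k + H*k**2 (l(k, H) = k**2*H + k = H*k**2 + k = k + H*k**2)
Z = 3401
l(b(-2), n(-5)) - Z = -2*(1 + (-3/2 + (-5)**2 + 3*(-5))*(-2)) - 1*3401 = -2*(1 + (-3/2 + 25 - 15)*(-2)) - 3401 = -2*(1 + (17/2)*(-2)) - 3401 = -2*(1 - 17) - 3401 = -2*(-16) - 3401 = 32 - 3401 = -3369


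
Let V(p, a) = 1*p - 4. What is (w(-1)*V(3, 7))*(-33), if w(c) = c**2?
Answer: 33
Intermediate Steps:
V(p, a) = -4 + p (V(p, a) = p - 4 = -4 + p)
(w(-1)*V(3, 7))*(-33) = ((-1)**2*(-4 + 3))*(-33) = (1*(-1))*(-33) = -1*(-33) = 33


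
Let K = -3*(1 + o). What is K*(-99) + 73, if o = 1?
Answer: 667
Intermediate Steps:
K = -6 (K = -3*(1 + 1) = -3*2 = -6)
K*(-99) + 73 = -6*(-99) + 73 = 594 + 73 = 667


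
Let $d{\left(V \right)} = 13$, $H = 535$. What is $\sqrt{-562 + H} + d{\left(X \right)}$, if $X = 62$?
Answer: $13 + 3 i \sqrt{3} \approx 13.0 + 5.1962 i$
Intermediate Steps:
$\sqrt{-562 + H} + d{\left(X \right)} = \sqrt{-562 + 535} + 13 = \sqrt{-27} + 13 = 3 i \sqrt{3} + 13 = 13 + 3 i \sqrt{3}$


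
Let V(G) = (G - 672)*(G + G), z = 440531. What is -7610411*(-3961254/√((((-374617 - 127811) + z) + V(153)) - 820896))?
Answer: -30146771015394*I*√1041607/1041607 ≈ -2.9539e+10*I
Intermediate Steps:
V(G) = 2*G*(-672 + G) (V(G) = (-672 + G)*(2*G) = 2*G*(-672 + G))
-7610411*(-3961254/√((((-374617 - 127811) + z) + V(153)) - 820896)) = -7610411*(-3961254/√((((-374617 - 127811) + 440531) + 2*153*(-672 + 153)) - 820896)) = -7610411*(-3961254/√(((-502428 + 440531) + 2*153*(-519)) - 820896)) = -7610411*(-3961254/√((-61897 - 158814) - 820896)) = -7610411*(-3961254/√(-220711 - 820896)) = -7610411*3961254*I*√1041607/1041607 = -30146771015394*I*√1041607/1041607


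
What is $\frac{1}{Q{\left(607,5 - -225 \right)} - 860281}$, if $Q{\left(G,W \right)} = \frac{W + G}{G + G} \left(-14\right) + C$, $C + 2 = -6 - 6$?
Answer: $- \frac{607}{522204924} \approx -1.1624 \cdot 10^{-6}$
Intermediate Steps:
$C = -14$ ($C = -2 - 12 = -14$)
$Q{\left(G,W \right)} = -14 - \frac{7 \left(G + W\right)}{G}$ ($Q{\left(G,W \right)} = \frac{W + G}{G + G} \left(-14\right) - 14 = \frac{G + W}{2 G} \left(-14\right) - 14 = - \frac{7 \left(G + W\right)}{G} - 14 = -14 - \frac{7 \left(G + W\right)}{G}$)
$\frac{1}{Q{\left(607,5 - -225 \right)} - 860281} = \frac{1}{\left(-21 - \frac{7 \left(5 - -225\right)}{607}\right) - 860281} = \frac{1}{\left(-21 - 7 \left(5 + 225\right) \frac{1}{607}\right) - 860281} = \frac{1}{\left(-21 - 1610 \cdot \frac{1}{607}\right) - 860281} = \frac{1}{\left(-21 - \frac{1610}{607}\right) - 860281} = \frac{1}{- \frac{14357}{607} - 860281} = \frac{1}{- \frac{522204924}{607}} = - \frac{607}{522204924}$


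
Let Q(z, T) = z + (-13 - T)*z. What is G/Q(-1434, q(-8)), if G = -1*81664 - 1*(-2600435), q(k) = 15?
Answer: 2518771/38718 ≈ 65.054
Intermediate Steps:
Q(z, T) = z + z*(-13 - T)
G = 2518771 (G = -81664 + 2600435 = 2518771)
G/Q(-1434, q(-8)) = 2518771/((-1*(-1434)*(12 + 15))) = 2518771/((-1*(-1434)*27)) = 2518771/38718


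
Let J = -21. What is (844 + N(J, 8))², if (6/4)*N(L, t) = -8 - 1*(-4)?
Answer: 6370576/9 ≈ 7.0784e+5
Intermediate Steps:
N(L, t) = -8/3 (N(L, t) = 2*(-8 - 1*(-4))/3 = 2*(-8 + 4)/3 = (⅔)*(-4) = -8/3)
(844 + N(J, 8))² = (844 - 8/3)² = (2524/3)² = 6370576/9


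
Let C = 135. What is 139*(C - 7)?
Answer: 17792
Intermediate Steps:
139*(C - 7) = 139*(135 - 7) = 139*128 = 17792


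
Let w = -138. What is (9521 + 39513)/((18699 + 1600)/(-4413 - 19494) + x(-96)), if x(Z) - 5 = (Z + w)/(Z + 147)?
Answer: -9964174623/88867 ≈ -1.1212e+5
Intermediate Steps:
x(Z) = 5 + (-138 + Z)/(147 + Z) (x(Z) = 5 + (Z - 138)/(Z + 147) = 5 + (-138 + Z)/(147 + Z))
(9521 + 39513)/((18699 + 1600)/(-4413 - 19494) + x(-96)) = (9521 + 39513)/((18699 + 1600)/(-4413 - 19494) + 3*(199 + 2*(-96))/(147 - 96)) = 49034/(20299/(-23907) + 3*(199 - 192)/51) = 49034/(20299*(-1/23907) + 3*(1/51)*7) = 49034/(-20299/23907 + 7/17) = 49034/(-177734/406419) = 49034*(-406419/177734) = -9964174623/88867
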